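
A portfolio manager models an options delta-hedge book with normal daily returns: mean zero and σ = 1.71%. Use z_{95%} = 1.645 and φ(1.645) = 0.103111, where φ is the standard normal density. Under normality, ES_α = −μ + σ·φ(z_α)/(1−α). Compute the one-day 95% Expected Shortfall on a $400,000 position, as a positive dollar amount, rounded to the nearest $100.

$14,100

Tail multiplier: φ(z)/(1−α) = 0.103111 / 0.05 = 2.062.
ES = 1.71% × 2.062 = 3.526%.
On $400,000: 0.03526 × $400,000 = $14,104.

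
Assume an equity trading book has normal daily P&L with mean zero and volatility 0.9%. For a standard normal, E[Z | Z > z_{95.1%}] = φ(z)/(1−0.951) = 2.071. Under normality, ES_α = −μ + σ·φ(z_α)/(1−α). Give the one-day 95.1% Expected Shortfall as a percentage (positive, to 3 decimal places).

1.864%

ES = 0.9% × 2.071 = 1.864%.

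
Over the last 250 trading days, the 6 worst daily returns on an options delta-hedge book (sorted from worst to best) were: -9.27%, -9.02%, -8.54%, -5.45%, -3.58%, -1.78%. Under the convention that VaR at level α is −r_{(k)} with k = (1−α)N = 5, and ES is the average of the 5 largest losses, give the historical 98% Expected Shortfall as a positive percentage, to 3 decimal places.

The 5 worst returns sum to -35.86%.
ES = −(-35.86%) / 5 = 7.172%.

7.172%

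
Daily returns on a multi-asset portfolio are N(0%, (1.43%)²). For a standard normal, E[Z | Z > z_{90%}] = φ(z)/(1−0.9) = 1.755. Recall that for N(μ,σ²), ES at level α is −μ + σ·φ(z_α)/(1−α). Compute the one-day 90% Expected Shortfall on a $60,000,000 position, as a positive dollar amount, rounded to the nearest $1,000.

ES = 1.43% × 1.755 = 2.510%.
On $60,000,000: 0.02510 × $60,000,000 = $1,506,000.

$1,506,000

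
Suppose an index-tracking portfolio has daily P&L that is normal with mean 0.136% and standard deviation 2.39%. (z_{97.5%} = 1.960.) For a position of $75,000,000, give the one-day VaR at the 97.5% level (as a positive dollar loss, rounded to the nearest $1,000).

VaR = −μ + z·σ = −(0.136%) + 1.960 × 2.39% = 4.548%.
On $75,000,000: 0.04548 × $75,000,000 = $3,411,000.

$3,411,000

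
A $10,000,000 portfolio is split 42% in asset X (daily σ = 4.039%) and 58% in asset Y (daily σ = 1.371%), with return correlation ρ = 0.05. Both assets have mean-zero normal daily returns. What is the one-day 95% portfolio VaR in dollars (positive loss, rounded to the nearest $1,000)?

σ_p² = 0.42²·4.039² + 0.58²·1.371² + 2·0.05·0.42·0.58·4.039·1.371 = 3.6449 (%²).
σ_p = √3.6449 = 1.909%.
At 95%, z = 1.645.
VaR = 1.645 × 1.909% = 3.140%; on $10,000,000 that is $314,000.

$314,000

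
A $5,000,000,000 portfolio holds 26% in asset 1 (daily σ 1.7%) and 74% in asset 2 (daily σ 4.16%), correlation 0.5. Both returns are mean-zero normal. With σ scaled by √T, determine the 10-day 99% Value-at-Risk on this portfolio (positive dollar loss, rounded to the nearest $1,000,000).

$1,222,000,000

σ_p = √(0.26²·1.7² + 0.74²·4.16² + 2·0.5·0.26·0.74·1.7·4.16) = 3.322%.
σ_{10d} = 3.322% × √10 = 10.505%.
z(99%) = 2.326.
VaR = 2.326 × 10.505% = 24.435%; on $5,000,000,000 that is $1,221,750,000.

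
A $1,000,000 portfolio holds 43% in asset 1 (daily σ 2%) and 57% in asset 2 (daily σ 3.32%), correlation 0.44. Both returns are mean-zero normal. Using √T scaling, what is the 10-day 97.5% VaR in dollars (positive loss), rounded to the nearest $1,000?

$149,000

σ_p = √(0.43²·2² + 0.57²·3.32² + 2·0.44·0.43·0.57·2·3.32) = 2.399%.
σ_{10d} = 2.399% × √10 = 7.586%.
z(97.5%) = 1.960.
VaR = 1.960 × 7.586% = 14.869%; on $1,000,000 that is $148,690.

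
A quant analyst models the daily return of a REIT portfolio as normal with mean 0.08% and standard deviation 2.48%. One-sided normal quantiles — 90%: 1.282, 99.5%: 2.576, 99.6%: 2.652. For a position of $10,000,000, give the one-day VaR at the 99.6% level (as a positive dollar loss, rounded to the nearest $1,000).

$650,000

VaR = −μ + z·σ = −(0.08%) + 2.652 × 2.48% = 6.497%.
On $10,000,000: 0.06497 × $10,000,000 = $649,700.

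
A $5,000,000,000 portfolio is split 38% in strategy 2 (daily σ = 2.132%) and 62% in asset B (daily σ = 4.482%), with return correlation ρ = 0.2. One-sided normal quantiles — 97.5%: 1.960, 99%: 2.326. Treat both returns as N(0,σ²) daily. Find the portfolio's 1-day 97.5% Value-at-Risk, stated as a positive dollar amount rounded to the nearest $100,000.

$298,500,000

σ_p² = 0.38²·2.132² + 0.62²·4.482² + 2·0.2·0.38·0.62·2.132·4.482 = 9.2788 (%²).
σ_p = √9.2788 = 3.046%.
VaR = 1.960 × 3.046% = 5.970%; on $5,000,000,000 that is $298,500,000.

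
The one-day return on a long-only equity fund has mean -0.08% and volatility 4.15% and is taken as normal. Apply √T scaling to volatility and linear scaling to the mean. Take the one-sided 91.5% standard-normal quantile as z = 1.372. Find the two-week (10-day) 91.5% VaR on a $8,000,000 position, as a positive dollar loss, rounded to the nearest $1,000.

σ_{10d} = 4.15% × √10 = 13.123%; μ_{10d} = 10 × -0.08% = -0.800%.
VaR = −(-0.800%) + 1.372 × 13.123% = 18.805%.
On $8,000,000: 0.18805 × $8,000,000 = $1,504,400.

$1,504,000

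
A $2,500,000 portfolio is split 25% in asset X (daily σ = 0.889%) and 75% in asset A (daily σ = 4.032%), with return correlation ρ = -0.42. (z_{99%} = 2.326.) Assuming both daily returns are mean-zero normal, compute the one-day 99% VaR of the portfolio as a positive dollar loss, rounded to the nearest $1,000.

σ_p² = 0.25²·0.889² + 0.75²·4.032² + 2·-0.42·0.25·0.75·0.889·4.032 = 8.6294 (%²).
σ_p = √8.6294 = 2.938%.
VaR = 2.326 × 2.938% = 6.834%; on $2,500,000 that is $170,850.

$171,000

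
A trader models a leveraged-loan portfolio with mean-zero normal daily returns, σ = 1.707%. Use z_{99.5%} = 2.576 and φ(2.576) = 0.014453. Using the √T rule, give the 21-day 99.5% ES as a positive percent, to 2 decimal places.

22.61%

σ_{21d} = 1.707% × √21 = 7.822%.
ES multiplier = φ(z)/(1−α) = 0.014453/0.005 = 2.891.
ES = 7.822% × 2.891 = 22.613%.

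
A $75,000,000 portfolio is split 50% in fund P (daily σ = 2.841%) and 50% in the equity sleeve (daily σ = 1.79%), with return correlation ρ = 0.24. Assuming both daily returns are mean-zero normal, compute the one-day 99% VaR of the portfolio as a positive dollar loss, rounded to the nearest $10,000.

$3,230,000

σ_p² = 0.5²·2.841² + 0.5²·1.79² + 2·0.24·0.5·0.5·2.841·1.79 = 3.4291 (%²).
σ_p = √3.4291 = 1.852%.
At 99%, z = 2.326.
VaR = 2.326 × 1.852% = 4.308%; on $75,000,000 that is $3,231,000.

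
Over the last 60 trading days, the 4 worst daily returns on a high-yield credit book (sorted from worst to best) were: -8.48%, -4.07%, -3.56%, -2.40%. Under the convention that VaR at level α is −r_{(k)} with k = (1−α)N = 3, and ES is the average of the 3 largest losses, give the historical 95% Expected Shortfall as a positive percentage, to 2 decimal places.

The 3 worst returns sum to -16.11%.
ES = −(-16.11%) / 3 = 5.37%.

5.37%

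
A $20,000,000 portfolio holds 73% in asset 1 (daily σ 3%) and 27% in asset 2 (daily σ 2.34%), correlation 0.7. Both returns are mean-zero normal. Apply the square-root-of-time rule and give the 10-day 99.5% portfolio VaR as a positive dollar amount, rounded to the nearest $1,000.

σ_p = √(0.73²·3² + 0.27²·2.34² + 2·0.7·0.73·0.27·3·2.34) = 2.671%.
σ_{10d} = 2.671% × √10 = 8.446%.
z(99.5%) = 2.576.
VaR = 2.576 × 8.446% = 21.757%; on $20,000,000 that is $4,351,400.

$4,351,000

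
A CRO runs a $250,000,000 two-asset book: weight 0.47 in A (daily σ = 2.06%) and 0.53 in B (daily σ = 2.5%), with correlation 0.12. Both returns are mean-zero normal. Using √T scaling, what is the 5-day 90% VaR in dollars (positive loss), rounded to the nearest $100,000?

σ_p = √(0.47²·2.06² + 0.53²·2.5² + 2·0.12·0.47·0.53·2.06·2.5) = 1.732%.
σ_{5d} = 1.732% × √5 = 3.873%.
z(90%) = 1.282.
VaR = 1.282 × 3.873% = 4.965%; on $250,000,000 that is $12,412,500.

$12,400,000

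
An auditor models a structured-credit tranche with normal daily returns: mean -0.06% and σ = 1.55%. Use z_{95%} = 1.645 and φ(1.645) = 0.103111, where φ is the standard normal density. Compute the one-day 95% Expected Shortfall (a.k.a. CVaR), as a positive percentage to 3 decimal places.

Tail multiplier: φ(z)/(1−α) = 0.103111 / 0.05 = 2.062.
ES = −(-0.06%) + 1.55% × 2.062 = 3.256%.

3.256%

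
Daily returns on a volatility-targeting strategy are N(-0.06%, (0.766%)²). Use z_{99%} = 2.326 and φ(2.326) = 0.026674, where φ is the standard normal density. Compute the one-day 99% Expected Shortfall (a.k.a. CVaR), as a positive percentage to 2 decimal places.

Tail multiplier: φ(z)/(1−α) = 0.026674 / 0.01 = 2.667.
ES = −(-0.06%) + 0.766% × 2.667 = 2.103%.

2.10%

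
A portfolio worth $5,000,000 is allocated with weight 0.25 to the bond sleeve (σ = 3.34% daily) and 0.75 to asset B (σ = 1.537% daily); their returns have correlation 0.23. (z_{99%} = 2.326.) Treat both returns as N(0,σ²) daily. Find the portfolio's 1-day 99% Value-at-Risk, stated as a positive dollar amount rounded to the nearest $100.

$182,700

σ_p² = 0.25²·3.34² + 0.75²·1.537² + 2·0.23·0.25·0.75·3.34·1.537 = 2.4688 (%²).
σ_p = √2.4688 = 1.571%.
VaR = 2.326 × 1.571% = 3.654%; on $5,000,000 that is $182,700.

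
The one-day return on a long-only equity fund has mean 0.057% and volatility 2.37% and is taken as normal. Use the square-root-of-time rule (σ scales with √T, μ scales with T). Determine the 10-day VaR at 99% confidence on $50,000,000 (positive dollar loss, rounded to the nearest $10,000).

$8,430,000

At 99%, z = 2.326.
σ_{10d} = 2.37% × √10 = 7.495%; μ_{10d} = 10 × 0.057% = 0.570%.
VaR = −(0.570%) + 2.326 × 7.495% = 16.863%.
On $50,000,000: 0.16863 × $50,000,000 = $8,431,500.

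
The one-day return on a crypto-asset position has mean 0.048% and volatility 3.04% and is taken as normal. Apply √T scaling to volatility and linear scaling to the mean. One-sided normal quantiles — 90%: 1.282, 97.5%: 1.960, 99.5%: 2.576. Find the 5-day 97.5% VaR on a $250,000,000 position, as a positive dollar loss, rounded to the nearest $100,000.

$32,700,000

σ_{5d} = 3.04% × √5 = 6.798%; μ_{5d} = 5 × 0.048% = 0.240%.
VaR = −(0.240%) + 1.960 × 6.798% = 13.084%.
On $250,000,000: 0.13084 × $250,000,000 = $32,710,000.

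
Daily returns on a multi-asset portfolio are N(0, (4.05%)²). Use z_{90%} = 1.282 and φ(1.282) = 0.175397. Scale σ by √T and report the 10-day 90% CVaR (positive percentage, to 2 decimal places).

22.46%

σ_{10d} = 4.05% × √10 = 12.807%.
ES multiplier = φ(z)/(1−α) = 0.175397/0.1 = 1.754.
ES = 12.807% × 1.754 = 22.463%.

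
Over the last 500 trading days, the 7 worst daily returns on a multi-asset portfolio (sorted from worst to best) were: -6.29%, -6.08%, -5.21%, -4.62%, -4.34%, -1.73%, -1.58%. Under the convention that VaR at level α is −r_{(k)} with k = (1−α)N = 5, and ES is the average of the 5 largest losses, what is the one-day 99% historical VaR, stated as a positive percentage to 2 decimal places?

k = 5; the 5th lowest return is -4.34%, so VaR = 4.34%.

4.34%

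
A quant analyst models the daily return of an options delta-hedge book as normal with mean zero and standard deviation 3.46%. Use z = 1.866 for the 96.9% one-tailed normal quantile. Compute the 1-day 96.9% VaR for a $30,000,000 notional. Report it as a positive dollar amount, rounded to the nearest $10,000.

$1,940,000

VaR = z·σ = 1.866 × 3.46% = 6.456%.
On $30,000,000: 0.06456 × $30,000,000 = $1,936,800.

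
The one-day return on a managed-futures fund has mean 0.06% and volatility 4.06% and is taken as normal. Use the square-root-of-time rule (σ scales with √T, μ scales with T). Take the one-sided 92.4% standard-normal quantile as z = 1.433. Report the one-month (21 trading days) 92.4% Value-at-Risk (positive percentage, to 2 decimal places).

25.40%

σ_{21d} = 4.06% × √21 = 18.605%; μ_{21d} = 21 × 0.06% = 1.260%.
VaR = −(1.260%) + 1.433 × 18.605% = 25.401%.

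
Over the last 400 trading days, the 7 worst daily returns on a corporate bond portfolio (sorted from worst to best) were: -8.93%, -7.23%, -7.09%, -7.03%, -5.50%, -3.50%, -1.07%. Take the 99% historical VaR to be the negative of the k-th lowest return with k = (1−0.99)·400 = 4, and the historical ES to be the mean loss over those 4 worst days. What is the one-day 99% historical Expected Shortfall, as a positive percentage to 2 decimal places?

The 4 worst returns sum to -30.28%.
ES = −(-30.28%) / 4 = 7.57%.

7.57%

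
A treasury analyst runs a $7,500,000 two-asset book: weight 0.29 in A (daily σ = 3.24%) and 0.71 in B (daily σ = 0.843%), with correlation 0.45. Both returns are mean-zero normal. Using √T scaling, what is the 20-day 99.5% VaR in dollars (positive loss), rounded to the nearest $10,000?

σ_p = √(0.29²·3.24² + 0.71²·0.843² + 2·0.45·0.29·0.71·3.24·0.843) = 1.322%.
σ_{20d} = 1.322% × √20 = 5.912%.
z(99.5%) = 2.576.
VaR = 2.576 × 5.912% = 15.229%; on $7,500,000 that is $1,142,175.

$1,140,000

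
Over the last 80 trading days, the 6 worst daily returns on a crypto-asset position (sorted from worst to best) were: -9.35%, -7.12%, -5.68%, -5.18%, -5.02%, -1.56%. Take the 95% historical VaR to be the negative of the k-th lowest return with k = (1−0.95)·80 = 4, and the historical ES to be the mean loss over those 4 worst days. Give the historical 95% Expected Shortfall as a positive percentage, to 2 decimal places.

The 4 worst returns sum to -27.33%.
ES = −(-27.33%) / 4 = 6.8325% ≈ 6.83%.

6.83%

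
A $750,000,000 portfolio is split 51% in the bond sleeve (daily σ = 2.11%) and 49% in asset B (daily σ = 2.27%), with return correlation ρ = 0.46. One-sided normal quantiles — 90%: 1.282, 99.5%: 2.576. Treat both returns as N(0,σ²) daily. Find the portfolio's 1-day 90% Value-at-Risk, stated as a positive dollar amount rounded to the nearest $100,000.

$18,000,000

σ_p² = 0.51²·2.11² + 0.49²·2.27² + 2·0.46·0.51·0.49·2.11·2.27 = 3.4964 (%²).
σ_p = √3.4964 = 1.870%.
VaR = 1.282 × 1.870% = 2.397%; on $750,000,000 that is $17,977,500.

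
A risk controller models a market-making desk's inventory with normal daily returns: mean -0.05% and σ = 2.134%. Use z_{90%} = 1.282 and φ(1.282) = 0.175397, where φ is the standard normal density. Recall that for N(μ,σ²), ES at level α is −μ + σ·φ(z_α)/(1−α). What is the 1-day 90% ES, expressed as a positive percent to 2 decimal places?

Tail multiplier: φ(z)/(1−α) = 0.175397 / 0.1 = 1.754.
ES = −(-0.05%) + 2.134% × 1.754 = 3.793%.

3.79%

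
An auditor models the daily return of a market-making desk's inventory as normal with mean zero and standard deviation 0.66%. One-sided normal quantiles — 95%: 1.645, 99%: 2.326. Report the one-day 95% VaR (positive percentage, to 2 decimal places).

1.09%

VaR = z·σ = 1.645 × 0.66% = 1.086%.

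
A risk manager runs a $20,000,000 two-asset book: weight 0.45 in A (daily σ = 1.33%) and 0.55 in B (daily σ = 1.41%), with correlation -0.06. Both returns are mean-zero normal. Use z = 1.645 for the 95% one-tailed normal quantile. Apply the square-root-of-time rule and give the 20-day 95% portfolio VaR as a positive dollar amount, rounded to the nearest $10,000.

$1,400,000

σ_p = √(0.45²·1.33² + 0.55²·1.41² + 2·-0.06·0.45·0.55·1.33·1.41) = 0.951%.
σ_{20d} = 0.951% × √20 = 4.253%.
VaR = 1.645 × 4.253% = 6.996%; on $20,000,000 that is $1,399,200.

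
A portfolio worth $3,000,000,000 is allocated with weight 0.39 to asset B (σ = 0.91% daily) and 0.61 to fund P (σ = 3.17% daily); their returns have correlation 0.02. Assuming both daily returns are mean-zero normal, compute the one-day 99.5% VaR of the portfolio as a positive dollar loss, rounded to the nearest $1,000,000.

$152,000,000

σ_p² = 0.39²·0.91² + 0.61²·3.17² + 2·0.02·0.39·0.61·0.91·3.17 = 3.8926 (%²).
σ_p = √3.8926 = 1.973%.
At 99.5%, z = 2.576.
VaR = 2.576 × 1.973% = 5.082%; on $3,000,000,000 that is $152,460,000.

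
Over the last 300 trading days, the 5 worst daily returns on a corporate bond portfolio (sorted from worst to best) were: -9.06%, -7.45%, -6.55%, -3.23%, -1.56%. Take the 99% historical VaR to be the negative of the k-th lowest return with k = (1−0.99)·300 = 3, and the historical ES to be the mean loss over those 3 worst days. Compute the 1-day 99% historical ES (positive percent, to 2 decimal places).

The 3 worst returns sum to -23.06%.
ES = −(-23.06%) / 3 = 7.6866…% ≈ 7.69%.

7.69%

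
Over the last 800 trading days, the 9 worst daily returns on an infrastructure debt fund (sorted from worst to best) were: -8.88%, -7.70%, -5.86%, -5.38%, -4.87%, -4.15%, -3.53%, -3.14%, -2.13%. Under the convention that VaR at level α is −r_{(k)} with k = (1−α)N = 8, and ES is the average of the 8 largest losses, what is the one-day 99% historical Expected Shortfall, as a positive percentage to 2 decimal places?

5.44%

The 8 worst returns sum to -43.51%.
ES = −(-43.51%) / 8 = 5.43875% ≈ 5.44%.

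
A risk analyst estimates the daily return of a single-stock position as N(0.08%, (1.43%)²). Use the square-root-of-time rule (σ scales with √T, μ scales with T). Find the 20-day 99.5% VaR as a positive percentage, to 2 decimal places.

At 99.5%, z = 2.576.
σ_{20d} = 1.43% × √20 = 6.395%; μ_{20d} = 20 × 0.08% = 1.600%.
VaR = −(1.600%) + 2.576 × 6.395% = 14.874%.

14.87%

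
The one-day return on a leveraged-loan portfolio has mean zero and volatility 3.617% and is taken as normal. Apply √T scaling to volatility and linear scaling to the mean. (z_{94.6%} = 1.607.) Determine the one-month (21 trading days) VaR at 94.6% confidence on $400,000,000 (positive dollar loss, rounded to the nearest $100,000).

$106,500,000

σ_{21d} = 3.617% × √21 = 16.575%.
VaR = 1.607 × 16.575% = 26.636%.
On $400,000,000: 0.26636 × $400,000,000 = $106,544,000.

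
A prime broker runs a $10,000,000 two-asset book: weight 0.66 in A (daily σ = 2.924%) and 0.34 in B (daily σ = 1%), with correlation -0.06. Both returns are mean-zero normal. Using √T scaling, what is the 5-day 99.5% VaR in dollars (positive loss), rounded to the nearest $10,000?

$1,120,000

σ_p = √(0.66²·2.924² + 0.34²·1² + 2·-0.06·0.66·0.34·2.924·1) = 1.939%.
σ_{5d} = 1.939% × √5 = 4.336%.
z(99.5%) = 2.576.
VaR = 2.576 × 4.336% = 11.170%; on $10,000,000 that is $1,117,000.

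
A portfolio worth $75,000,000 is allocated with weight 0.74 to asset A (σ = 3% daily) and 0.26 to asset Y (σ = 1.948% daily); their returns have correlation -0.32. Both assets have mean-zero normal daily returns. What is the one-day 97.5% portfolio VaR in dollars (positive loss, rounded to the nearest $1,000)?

$3,106,000

σ_p² = 0.74²·3² + 0.26²·1.948² + 2·-0.32·0.74·0.26·3·1.948 = 4.4653 (%²).
σ_p = √4.4653 = 2.113%.
At 97.5%, z = 1.960.
VaR = 1.960 × 2.113% = 4.141%; on $75,000,000 that is $3,105,750.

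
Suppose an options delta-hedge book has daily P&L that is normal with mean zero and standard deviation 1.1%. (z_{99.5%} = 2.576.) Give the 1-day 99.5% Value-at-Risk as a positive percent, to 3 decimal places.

2.834%

VaR = z·σ = 2.576 × 1.1% = 2.834%.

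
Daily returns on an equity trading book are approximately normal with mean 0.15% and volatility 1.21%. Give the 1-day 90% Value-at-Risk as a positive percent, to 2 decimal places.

1.40%

At 90% one-sided, z = 1.282.
VaR = −μ + z·σ = −(0.15%) + 1.282 × 1.21% = 1.401%.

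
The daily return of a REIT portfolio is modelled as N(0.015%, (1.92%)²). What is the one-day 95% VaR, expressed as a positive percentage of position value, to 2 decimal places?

At 95% one-sided, z = 1.645.
VaR = −μ + z·σ = −(0.015%) + 1.645 × 1.92% = 3.143%.

3.14%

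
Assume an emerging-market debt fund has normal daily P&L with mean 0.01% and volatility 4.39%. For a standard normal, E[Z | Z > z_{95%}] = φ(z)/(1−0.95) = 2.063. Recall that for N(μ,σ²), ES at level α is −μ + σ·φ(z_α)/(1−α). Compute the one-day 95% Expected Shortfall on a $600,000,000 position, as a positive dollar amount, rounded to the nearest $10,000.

$54,280,000

ES = −(0.01%) + 4.39% × 2.063 = 9.047%.
On $600,000,000: 0.09047 × $600,000,000 = $54,282,000.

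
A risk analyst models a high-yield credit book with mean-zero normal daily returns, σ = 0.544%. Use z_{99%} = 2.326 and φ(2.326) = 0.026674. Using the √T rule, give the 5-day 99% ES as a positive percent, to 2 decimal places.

σ_{5d} = 0.544% × √5 = 1.216%.
ES multiplier = φ(z)/(1−α) = 0.026674/0.01 = 2.667.
ES = 1.216% × 2.667 = 3.243%.

3.24%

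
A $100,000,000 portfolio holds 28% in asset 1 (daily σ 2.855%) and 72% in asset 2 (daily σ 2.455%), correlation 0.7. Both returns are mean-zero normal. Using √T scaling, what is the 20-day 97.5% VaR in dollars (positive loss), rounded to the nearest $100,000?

$21,000,000

σ_p = √(0.28²·2.855² + 0.72²·2.455² + 2·0.7·0.28·0.72·2.855·2.455) = 2.396%.
σ_{20d} = 2.396% × √20 = 10.715%.
z(97.5%) = 1.960.
VaR = 1.960 × 10.715% = 21.001%; on $100,000,000 that is $21,001,000.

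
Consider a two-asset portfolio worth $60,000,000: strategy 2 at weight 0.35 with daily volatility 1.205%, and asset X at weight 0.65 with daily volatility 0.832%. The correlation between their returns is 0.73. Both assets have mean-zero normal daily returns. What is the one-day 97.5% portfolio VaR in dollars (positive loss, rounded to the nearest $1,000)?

$1,054,000

σ_p² = 0.35²·1.205² + 0.65²·0.832² + 2·0.73·0.35·0.65·1.205·0.832 = 0.8033 (%²).
σ_p = √0.8033 = 0.896%.
At 97.5%, z = 1.960.
VaR = 1.960 × 0.896% = 1.756%; on $60,000,000 that is $1,053,600.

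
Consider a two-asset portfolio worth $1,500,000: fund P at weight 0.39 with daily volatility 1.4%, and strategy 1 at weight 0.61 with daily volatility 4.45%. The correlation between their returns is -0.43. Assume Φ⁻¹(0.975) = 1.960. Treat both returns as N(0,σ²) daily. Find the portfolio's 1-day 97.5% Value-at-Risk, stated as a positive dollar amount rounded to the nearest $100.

σ_p² = 0.39²·1.4² + 0.61²·4.45² + 2·-0.43·0.39·0.61·1.4·4.45 = 6.3920 (%²).
σ_p = √6.3920 = 2.528%.
VaR = 1.960 × 2.528% = 4.955%; on $1,500,000 that is $74,325.

$74,300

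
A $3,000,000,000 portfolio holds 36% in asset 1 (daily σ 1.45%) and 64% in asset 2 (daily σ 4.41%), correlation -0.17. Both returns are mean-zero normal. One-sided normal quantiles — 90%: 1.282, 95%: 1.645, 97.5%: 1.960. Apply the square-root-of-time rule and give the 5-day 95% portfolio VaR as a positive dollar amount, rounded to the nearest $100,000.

$307,000,000

σ_p = √(0.36²·1.45² + 0.64²·4.41² + 2·-0.17·0.36·0.64·1.45·4.41) = 2.782%.
σ_{5d} = 2.782% × √5 = 6.221%.
VaR = 1.645 × 6.221% = 10.234%; on $3,000,000,000 that is $307,020,000.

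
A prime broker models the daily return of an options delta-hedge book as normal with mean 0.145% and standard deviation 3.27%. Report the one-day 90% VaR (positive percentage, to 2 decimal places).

At 90% one-sided, z = 1.282.
VaR = −μ + z·σ = −(0.145%) + 1.282 × 3.27% = 4.047%.

4.05%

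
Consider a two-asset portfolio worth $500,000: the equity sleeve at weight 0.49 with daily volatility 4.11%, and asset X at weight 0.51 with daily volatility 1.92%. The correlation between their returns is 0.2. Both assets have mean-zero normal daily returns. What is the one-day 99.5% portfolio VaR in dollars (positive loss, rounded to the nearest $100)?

σ_p² = 0.49²·4.11² + 0.51²·1.92² + 2·0.2·0.49·0.51·4.11·1.92 = 5.8034 (%²).
σ_p = √5.8034 = 2.409%.
At 99.5%, z = 2.576.
VaR = 2.576 × 2.409% = 6.206%; on $500,000 that is $31,030.

$31,000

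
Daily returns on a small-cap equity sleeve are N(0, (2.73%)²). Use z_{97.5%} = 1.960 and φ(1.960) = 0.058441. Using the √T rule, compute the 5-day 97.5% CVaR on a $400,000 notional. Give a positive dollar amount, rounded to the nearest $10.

σ_{5d} = 2.73% × √5 = 6.104%.
ES multiplier = φ(z)/(1−α) = 0.058441/0.025 = 2.338.
ES = 6.104% × 2.338 = 14.271%; on $400,000: $57,084.

$57,080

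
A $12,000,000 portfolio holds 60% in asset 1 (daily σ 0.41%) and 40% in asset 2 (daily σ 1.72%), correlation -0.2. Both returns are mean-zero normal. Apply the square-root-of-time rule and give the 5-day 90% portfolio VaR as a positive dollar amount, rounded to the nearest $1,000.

$235,000

σ_p = √(0.6²·0.41² + 0.4²·1.72² + 2·-0.2·0.6·0.4·0.41·1.72) = 0.683%.
σ_{5d} = 0.683% × √5 = 1.527%.
z(90%) = 1.282.
VaR = 1.282 × 1.527% = 1.958%; on $12,000,000 that is $234,960.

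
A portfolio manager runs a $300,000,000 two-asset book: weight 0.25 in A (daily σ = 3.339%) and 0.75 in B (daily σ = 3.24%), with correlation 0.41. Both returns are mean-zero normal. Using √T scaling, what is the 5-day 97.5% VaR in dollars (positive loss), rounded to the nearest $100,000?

$37,800,000

σ_p = √(0.25²·3.339² + 0.75²·3.24² + 2·0.41·0.25·0.75·3.339·3.24) = 2.875%.
σ_{5d} = 2.875% × √5 = 6.429%.
z(97.5%) = 1.960.
VaR = 1.960 × 6.429% = 12.601%; on $300,000,000 that is $37,803,000.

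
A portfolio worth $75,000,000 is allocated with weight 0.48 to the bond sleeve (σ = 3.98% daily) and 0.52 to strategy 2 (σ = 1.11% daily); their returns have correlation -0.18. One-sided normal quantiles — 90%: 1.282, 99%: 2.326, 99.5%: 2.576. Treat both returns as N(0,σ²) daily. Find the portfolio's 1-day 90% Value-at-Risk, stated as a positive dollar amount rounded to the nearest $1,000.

$1,821,000

σ_p² = 0.48²·3.98² + 0.52²·1.11² + 2·-0.18·0.48·0.52·3.98·1.11 = 3.5858 (%²).
σ_p = √3.5858 = 1.894%.
VaR = 1.282 × 1.894% = 2.428%; on $75,000,000 that is $1,821,000.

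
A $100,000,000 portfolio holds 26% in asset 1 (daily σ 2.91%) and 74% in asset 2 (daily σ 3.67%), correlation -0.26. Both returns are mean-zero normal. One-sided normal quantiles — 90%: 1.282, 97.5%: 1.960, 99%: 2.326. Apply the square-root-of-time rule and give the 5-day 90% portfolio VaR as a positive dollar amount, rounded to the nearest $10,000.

$7,520,000

σ_p = √(0.26²·2.91² + 0.74²·3.67² + 2·-0.26·0.26·0.74·2.91·3.67) = 2.623%.
σ_{5d} = 2.623% × √5 = 5.865%.
VaR = 1.282 × 5.865% = 7.519%; on $100,000,000 that is $7,519,000.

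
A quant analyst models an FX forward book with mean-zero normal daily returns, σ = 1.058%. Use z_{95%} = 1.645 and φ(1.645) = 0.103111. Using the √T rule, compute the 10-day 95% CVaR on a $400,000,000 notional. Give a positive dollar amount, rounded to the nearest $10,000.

$27,600,000

σ_{10d} = 1.058% × √10 = 3.346%.
ES multiplier = φ(z)/(1−α) = 0.103111/0.05 = 2.062.
ES = 3.346% × 2.062 = 6.899%; on $400,000,000: $27,596,000.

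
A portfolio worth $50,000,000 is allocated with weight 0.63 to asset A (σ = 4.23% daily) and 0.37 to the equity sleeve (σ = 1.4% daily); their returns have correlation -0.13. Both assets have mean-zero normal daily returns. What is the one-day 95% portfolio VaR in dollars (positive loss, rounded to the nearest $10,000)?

σ_p² = 0.63²·4.23² + 0.37²·1.4² + 2·-0.13·0.63·0.37·4.23·1.4 = 7.0111 (%²).
σ_p = √7.0111 = 2.648%.
At 95%, z = 1.645.
VaR = 1.645 × 2.648% = 4.356%; on $50,000,000 that is $2,178,000.

$2,180,000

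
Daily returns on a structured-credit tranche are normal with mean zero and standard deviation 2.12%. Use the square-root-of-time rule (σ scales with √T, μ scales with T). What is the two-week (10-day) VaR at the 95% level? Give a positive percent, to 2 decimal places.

At 95%, z = 1.645.
σ_{10d} = 2.12% × √10 = 6.704%.
VaR = 1.645 × 6.704% = 11.028%.

11.03%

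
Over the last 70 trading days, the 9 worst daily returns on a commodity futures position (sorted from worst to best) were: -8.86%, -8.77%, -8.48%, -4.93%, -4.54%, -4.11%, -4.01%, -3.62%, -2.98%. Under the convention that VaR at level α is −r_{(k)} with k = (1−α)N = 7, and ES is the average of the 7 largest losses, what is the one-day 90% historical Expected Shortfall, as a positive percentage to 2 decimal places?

The 7 worst returns sum to -43.70%.
ES = −(-43.70%) / 7 = 6.2428…% ≈ 6.24%.

6.24%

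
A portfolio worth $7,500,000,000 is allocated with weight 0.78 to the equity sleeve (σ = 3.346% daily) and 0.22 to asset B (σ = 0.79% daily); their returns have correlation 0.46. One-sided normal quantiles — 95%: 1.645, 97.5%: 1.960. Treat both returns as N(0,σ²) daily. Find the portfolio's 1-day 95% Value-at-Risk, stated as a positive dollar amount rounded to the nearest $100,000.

σ_p² = 0.78²·3.346² + 0.22²·0.79² + 2·0.46·0.78·0.22·3.346·0.79 = 7.2590 (%²).
σ_p = √7.2590 = 2.694%.
VaR = 1.645 × 2.694% = 4.432%; on $7,500,000,000 that is $332,400,000.

$332,400,000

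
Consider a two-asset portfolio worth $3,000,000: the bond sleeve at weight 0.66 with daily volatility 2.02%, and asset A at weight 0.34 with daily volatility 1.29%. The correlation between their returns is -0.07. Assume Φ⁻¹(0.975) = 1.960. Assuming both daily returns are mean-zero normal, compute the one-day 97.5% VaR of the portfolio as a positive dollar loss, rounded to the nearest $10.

σ_p² = 0.66²·2.02² + 0.34²·1.29² + 2·-0.07·0.66·0.34·2.02·1.29 = 1.8879 (%²).
σ_p = √1.8879 = 1.374%.
VaR = 1.960 × 1.374% = 2.693%; on $3,000,000 that is $80,790.

$80,790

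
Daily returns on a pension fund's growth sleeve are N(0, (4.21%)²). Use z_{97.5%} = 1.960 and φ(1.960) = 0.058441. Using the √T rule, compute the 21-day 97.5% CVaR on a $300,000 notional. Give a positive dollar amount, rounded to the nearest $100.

$135,300

σ_{21d} = 4.21% × √21 = 19.293%.
ES multiplier = φ(z)/(1−α) = 0.058441/0.025 = 2.338.
ES = 19.293% × 2.338 = 45.107%; on $300,000: $135,321.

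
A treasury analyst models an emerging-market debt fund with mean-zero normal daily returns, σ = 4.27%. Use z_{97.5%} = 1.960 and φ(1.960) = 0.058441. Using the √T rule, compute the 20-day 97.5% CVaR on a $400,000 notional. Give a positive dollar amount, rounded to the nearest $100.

$178,600

σ_{20d} = 4.27% × √20 = 19.096%.
ES multiplier = φ(z)/(1−α) = 0.058441/0.025 = 2.338.
ES = 19.096% × 2.338 = 44.646%; on $400,000: $178,584.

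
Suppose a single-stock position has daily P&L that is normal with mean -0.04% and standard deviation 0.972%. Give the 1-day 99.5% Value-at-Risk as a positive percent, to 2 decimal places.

2.54%

At 99.5% one-sided, z = 2.576.
VaR = −μ + z·σ = −(-0.04%) + 2.576 × 0.972% = 2.544%.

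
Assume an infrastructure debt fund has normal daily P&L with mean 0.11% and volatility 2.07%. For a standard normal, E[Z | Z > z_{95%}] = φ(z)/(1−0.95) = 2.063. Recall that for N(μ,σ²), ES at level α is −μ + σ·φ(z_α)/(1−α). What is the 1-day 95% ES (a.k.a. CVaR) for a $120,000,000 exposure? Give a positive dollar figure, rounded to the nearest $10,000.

$4,990,000

ES = −(0.11%) + 2.07% × 2.063 = 4.160%.
On $120,000,000: 0.04160 × $120,000,000 = $4,992,000.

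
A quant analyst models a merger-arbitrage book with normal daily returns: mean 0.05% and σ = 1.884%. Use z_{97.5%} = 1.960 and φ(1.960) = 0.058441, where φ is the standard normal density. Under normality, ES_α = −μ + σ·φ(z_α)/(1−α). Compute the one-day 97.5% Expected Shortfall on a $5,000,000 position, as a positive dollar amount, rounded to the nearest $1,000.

$218,000

Tail multiplier: φ(z)/(1−α) = 0.058441 / 0.025 = 2.338.
ES = −(0.05%) + 1.884% × 2.338 = 4.355%.
On $5,000,000: 0.04355 × $5,000,000 = $217,750.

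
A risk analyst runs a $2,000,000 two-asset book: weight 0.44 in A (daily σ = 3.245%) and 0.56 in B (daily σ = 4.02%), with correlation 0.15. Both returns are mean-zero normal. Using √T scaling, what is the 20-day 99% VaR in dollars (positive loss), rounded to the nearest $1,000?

σ_p = √(0.44²·3.245² + 0.56²·4.02² + 2·0.15·0.44·0.56·3.245·4.02) = 2.841%.
σ_{20d} = 2.841% × √20 = 12.705%.
z(99%) = 2.326.
VaR = 2.326 × 12.705% = 29.552%; on $2,000,000 that is $591,040.

$591,000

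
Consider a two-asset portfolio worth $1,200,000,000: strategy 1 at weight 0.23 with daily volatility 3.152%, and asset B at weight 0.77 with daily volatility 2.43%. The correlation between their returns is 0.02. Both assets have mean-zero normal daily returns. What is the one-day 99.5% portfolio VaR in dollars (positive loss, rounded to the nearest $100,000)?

σ_p² = 0.23²·3.152² + 0.77²·2.43² + 2·0.02·0.23·0.77·3.152·2.43 = 4.0808 (%²).
σ_p = √4.0808 = 2.020%.
At 99.5%, z = 2.576.
VaR = 2.576 × 2.020% = 5.204%; on $1,200,000,000 that is $62,448,000.

$62,400,000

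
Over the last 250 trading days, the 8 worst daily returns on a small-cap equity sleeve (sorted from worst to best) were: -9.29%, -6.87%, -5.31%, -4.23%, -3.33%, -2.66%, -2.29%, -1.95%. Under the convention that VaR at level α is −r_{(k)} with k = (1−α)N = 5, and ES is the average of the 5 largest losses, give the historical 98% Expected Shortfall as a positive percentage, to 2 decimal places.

5.81%

The 5 worst returns sum to -29.03%.
ES = −(-29.03%) / 5 = 5.806% ≈ 5.81%.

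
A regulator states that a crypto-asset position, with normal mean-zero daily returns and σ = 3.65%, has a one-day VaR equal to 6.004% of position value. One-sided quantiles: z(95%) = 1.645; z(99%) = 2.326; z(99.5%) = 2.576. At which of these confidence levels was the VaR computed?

95%

Implied z = VaR/σ = 6.004 / 3.65 = 1.645.
This matches z(95%) = 1.645.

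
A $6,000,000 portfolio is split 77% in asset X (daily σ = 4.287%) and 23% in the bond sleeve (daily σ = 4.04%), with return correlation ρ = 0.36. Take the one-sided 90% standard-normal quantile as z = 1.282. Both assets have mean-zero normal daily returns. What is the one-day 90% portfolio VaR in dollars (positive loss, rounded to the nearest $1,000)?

$287,000

σ_p² = 0.77²·4.287² + 0.23²·4.04² + 2·0.36·0.77·0.23·4.287·4.04 = 13.9684 (%²).
σ_p = √13.9684 = 3.737%.
VaR = 1.282 × 3.737% = 4.791%; on $6,000,000 that is $287,460.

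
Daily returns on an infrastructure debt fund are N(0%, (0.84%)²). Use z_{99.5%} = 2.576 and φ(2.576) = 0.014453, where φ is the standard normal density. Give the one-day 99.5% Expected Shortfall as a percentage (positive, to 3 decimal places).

2.428%

Tail multiplier: φ(z)/(1−α) = 0.014453 / 0.005 = 2.891.
ES = 0.84% × 2.891 = 2.428%.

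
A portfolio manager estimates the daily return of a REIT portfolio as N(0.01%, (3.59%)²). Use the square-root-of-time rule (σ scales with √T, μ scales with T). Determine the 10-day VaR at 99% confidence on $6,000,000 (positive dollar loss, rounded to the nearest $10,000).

At 99%, z = 2.326.
σ_{10d} = 3.59% × √10 = 11.353%; μ_{10d} = 10 × 0.01% = 0.100%.
VaR = −(0.100%) + 2.326 × 11.353% = 26.307%.
On $6,000,000: 0.26307 × $6,000,000 = $1,578,420.

$1,580,000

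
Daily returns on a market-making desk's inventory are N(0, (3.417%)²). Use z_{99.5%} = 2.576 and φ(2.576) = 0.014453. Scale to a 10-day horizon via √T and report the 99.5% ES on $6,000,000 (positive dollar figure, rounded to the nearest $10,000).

σ_{10d} = 3.417% × √10 = 10.806%.
ES multiplier = φ(z)/(1−α) = 0.014453/0.005 = 2.891.
ES = 10.806% × 2.891 = 31.240%; on $6,000,000: $1,874,400.

$1,870,000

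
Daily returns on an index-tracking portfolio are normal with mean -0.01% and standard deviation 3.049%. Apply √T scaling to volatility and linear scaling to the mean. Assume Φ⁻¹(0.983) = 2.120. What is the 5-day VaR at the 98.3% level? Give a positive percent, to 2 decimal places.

14.50%

σ_{5d} = 3.049% × √5 = 6.818%; μ_{5d} = 5 × -0.01% = -0.050%.
VaR = −(-0.050%) + 2.120 × 6.818% = 14.504%.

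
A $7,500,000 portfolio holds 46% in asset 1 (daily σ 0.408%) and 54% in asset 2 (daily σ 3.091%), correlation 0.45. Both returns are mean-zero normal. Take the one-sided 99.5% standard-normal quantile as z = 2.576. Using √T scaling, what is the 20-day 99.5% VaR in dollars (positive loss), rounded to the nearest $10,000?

σ_p = √(0.46²·0.408² + 0.54²·3.091² + 2·0.45·0.46·0.54·0.408·3.091) = 1.762%.
σ_{20d} = 1.762% × √20 = 7.880%.
VaR = 2.576 × 7.880% = 20.299%; on $7,500,000 that is $1,522,425.

$1,520,000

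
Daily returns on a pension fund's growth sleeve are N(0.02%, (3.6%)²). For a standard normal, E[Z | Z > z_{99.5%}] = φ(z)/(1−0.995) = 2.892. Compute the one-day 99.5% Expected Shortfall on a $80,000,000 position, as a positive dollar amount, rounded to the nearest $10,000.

ES = −(0.02%) + 3.6% × 2.892 = 10.391%.
On $80,000,000: 0.10391 × $80,000,000 = $8,312,800.

$8,310,000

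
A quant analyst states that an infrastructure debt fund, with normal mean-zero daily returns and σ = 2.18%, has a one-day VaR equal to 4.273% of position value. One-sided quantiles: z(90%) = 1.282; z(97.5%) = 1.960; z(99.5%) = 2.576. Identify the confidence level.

Implied z = VaR/σ = 4.273 / 2.18 = 1.960.
This matches z(97.5%) = 1.960.

97.5%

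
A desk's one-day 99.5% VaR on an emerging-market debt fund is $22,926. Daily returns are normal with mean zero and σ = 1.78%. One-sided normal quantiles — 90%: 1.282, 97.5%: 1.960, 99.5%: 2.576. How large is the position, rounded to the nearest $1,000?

$500,000

VaR as a fraction of value: z·σ = 2.576 × 1.78% = 4.58528%.
Position = $22,926 / 0.0458528 = $499,991.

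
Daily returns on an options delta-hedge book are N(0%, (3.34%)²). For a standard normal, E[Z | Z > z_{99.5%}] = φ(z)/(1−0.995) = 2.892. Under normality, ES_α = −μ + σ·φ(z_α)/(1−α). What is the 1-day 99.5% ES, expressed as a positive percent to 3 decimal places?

ES = 3.34% × 2.892 = 9.659%.

9.659%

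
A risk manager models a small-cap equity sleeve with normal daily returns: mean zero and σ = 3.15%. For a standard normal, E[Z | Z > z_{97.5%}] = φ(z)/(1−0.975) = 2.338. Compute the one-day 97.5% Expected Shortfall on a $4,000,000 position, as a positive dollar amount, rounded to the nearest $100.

$294,600

ES = 3.15% × 2.338 = 7.365%.
On $4,000,000: 0.07365 × $4,000,000 = $294,600.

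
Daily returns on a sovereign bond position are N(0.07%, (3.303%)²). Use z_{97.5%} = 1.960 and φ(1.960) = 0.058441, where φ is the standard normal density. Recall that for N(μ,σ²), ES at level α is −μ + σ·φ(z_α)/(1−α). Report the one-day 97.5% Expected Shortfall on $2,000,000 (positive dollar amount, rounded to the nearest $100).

Tail multiplier: φ(z)/(1−α) = 0.058441 / 0.025 = 2.338.
ES = −(0.07%) + 3.303% × 2.338 = 7.652%.
On $2,000,000: 0.07652 × $2,000,000 = $153,040.

$153,000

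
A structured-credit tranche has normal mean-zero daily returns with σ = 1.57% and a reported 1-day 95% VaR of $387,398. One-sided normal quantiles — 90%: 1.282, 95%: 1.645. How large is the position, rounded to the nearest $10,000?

VaR as a fraction of value: z·σ = 1.645 × 1.57% = 2.58265%.
Position = $387,398 / 0.0258265 = $15,000,019.

$15,000,000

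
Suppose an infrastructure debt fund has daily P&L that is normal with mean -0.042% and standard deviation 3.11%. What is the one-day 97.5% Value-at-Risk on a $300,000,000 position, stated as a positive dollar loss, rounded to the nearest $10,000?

$18,410,000

At 97.5% one-sided, z = 1.960.
VaR = −μ + z·σ = −(-0.042%) + 1.960 × 3.11% = 6.138%.
On $300,000,000: 0.06138 × $300,000,000 = $18,414,000.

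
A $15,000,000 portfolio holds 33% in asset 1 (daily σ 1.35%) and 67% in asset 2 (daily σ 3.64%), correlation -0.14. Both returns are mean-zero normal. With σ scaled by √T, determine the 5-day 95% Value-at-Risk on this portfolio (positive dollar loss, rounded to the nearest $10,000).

$1,330,000

σ_p = √(0.33²·1.35² + 0.67²·3.64² + 2·-0.14·0.33·0.67·1.35·3.64) = 2.417%.
σ_{5d} = 2.417% × √5 = 5.405%.
z(95%) = 1.645.
VaR = 1.645 × 5.405% = 8.891%; on $15,000,000 that is $1,333,650.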